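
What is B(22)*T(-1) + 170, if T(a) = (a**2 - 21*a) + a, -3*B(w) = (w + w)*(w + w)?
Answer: -13382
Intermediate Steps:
B(w) = -4*w**2/3 (B(w) = -(w + w)*(w + w)/3 = -2*w*2*w/3 = -4*w**2/3)
T(a) = a**2 - 20*a
B(22)*T(-1) + 170 = (-4/3*22**2)*(-(-20 - 1)) + 170 = (-4/3*484)*(-1*(-21)) + 170 = -1936/3*21 + 170 = -13552 + 170 = -13382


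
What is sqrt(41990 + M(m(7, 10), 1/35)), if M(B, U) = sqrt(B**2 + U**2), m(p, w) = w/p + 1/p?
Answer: sqrt(51437750 + 35*sqrt(3026))/35 ≈ 204.92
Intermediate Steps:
m(p, w) = 1/p + w/p (m(p, w) = w/p + 1/p = 1/p + w/p)
sqrt(41990 + M(m(7, 10), 1/35)) = sqrt(41990 + sqrt(((1 + 10)/7)**2 + (1/35)**2)) = sqrt(41990 + sqrt(((1/7)*11)**2 + (1/35)**2)) = sqrt(41990 + sqrt((11/7)**2 + 1/1225)) = sqrt(41990 + sqrt(121/49 + 1/1225)) = sqrt(41990 + sqrt(3026/1225)) = sqrt(41990 + sqrt(3026)/35)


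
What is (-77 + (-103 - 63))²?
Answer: 59049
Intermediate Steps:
(-77 + (-103 - 63))² = (-77 - 166)² = (-243)² = 59049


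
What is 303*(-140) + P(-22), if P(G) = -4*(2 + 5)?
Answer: -42448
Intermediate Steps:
P(G) = -28 (P(G) = -4*7 = -28)
303*(-140) + P(-22) = 303*(-140) - 28 = -42420 - 28 = -42448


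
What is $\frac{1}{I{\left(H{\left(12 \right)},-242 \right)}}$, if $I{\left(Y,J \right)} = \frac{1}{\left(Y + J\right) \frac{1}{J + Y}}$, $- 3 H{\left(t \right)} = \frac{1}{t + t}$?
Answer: $1$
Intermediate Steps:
$H{\left(t \right)} = - \frac{1}{6 t}$ ($H{\left(t \right)} = - \frac{1}{3 \left(t + t\right)} = - \frac{1}{3 \cdot 2 t} = - \frac{\frac{1}{2} \frac{1}{t}}{3} = - \frac{1}{6 t}$)
$I{\left(Y,J \right)} = 1$ ($I{\left(Y,J \right)} = \frac{1}{\left(J + Y\right) \frac{1}{J + Y}} = 1^{-1} = 1$)
$\frac{1}{I{\left(H{\left(12 \right)},-242 \right)}} = 1^{-1} = 1$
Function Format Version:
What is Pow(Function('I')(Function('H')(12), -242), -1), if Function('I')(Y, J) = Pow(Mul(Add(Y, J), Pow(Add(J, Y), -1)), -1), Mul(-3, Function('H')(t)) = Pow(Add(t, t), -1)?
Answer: 1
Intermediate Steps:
Function('H')(t) = Mul(Rational(-1, 6), Pow(t, -1)) (Function('H')(t) = Mul(Rational(-1, 3), Pow(Add(t, t), -1)) = Mul(Rational(-1, 3), Pow(Mul(2, t), -1)) = Mul(Rational(-1, 3), Mul(Rational(1, 2), Pow(t, -1))) = Mul(Rational(-1, 6), Pow(t, -1)))
Function('I')(Y, J) = 1 (Function('I')(Y, J) = Pow(Mul(Add(J, Y), Pow(Add(J, Y), -1)), -1) = Pow(1, -1) = 1)
Pow(Function('I')(Function('H')(12), -242), -1) = Pow(1, -1) = 1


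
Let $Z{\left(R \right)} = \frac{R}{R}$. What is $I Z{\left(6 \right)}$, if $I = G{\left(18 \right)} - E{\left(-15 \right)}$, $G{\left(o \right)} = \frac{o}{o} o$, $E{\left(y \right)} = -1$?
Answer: $19$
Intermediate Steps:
$G{\left(o \right)} = o$ ($G{\left(o \right)} = 1 o = o$)
$Z{\left(R \right)} = 1$
$I = 19$ ($I = 18 - -1 = 18 + 1 = 19$)
$I Z{\left(6 \right)} = 19 \cdot 1 = 19$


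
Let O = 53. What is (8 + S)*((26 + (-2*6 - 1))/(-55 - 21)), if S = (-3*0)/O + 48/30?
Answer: -156/95 ≈ -1.6421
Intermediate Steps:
S = 8/5 (S = -3*0/53 + 48/30 = 0*(1/53) + 48*(1/30) = 0 + 8/5 = 8/5 ≈ 1.6000)
(8 + S)*((26 + (-2*6 - 1))/(-55 - 21)) = (8 + 8/5)*((26 + (-2*6 - 1))/(-55 - 21)) = 48*((26 + (-12 - 1))/(-76))/5 = 48*((26 - 13)*(-1/76))/5 = 48*(13*(-1/76))/5 = (48/5)*(-13/76) = -156/95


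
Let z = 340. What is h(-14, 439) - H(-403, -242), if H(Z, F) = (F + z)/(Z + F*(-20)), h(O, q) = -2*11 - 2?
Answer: -106586/4437 ≈ -24.022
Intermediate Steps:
h(O, q) = -24 (h(O, q) = -22 - 2 = -24)
H(Z, F) = (340 + F)/(Z - 20*F) (H(Z, F) = (F + 340)/(Z + F*(-20)) = (340 + F)/(Z - 20*F))
h(-14, 439) - H(-403, -242) = -24 - (-340 - 1*(-242))/(-1*(-403) + 20*(-242)) = -24 - (-340 + 242)/(403 - 4840) = -24 - (-98)/(-4437) = -24 - (-1)*(-98)/4437 = -24 - 1*98/4437 = -24 - 98/4437 = -106586/4437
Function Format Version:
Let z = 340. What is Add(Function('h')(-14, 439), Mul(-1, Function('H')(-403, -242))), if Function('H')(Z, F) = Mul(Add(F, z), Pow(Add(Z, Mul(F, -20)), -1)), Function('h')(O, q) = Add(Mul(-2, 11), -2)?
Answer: Rational(-106586, 4437) ≈ -24.022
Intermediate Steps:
Function('h')(O, q) = -24 (Function('h')(O, q) = Add(-22, -2) = -24)
Function('H')(Z, F) = Mul(Pow(Add(Z, Mul(-20, F)), -1), Add(340, F)) (Function('H')(Z, F) = Mul(Add(F, 340), Pow(Add(Z, Mul(F, -20)), -1)) = Mul(Add(340, F), Pow(Add(Z, Mul(-20, F)), -1)) = Mul(Pow(Add(Z, Mul(-20, F)), -1), Add(340, F)))
Add(Function('h')(-14, 439), Mul(-1, Function('H')(-403, -242))) = Add(-24, Mul(-1, Mul(Pow(Add(Mul(-1, -403), Mul(20, -242)), -1), Add(-340, Mul(-1, -242))))) = Add(-24, Mul(-1, Mul(Pow(Add(403, -4840), -1), Add(-340, 242)))) = Add(-24, Mul(-1, Mul(Pow(-4437, -1), -98))) = Add(-24, Mul(-1, Mul(Rational(-1, 4437), -98))) = Add(-24, Mul(-1, Rational(98, 4437))) = Add(-24, Rational(-98, 4437)) = Rational(-106586, 4437)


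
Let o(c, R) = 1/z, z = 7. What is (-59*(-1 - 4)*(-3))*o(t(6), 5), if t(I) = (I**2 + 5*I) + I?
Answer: -885/7 ≈ -126.43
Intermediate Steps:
t(I) = I**2 + 6*I
o(c, R) = 1/7
(-59*(-1 - 4)*(-3))*o(t(6), 5) = -59*(-1 - 4)*(-3)*(1/7) = -(-295)*(-3)*(1/7) = -59*15*(1/7) = -885*1/7 = -885/7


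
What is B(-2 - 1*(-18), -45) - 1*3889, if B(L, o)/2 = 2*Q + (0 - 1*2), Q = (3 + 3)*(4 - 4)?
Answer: -3893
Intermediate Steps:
Q = 0 (Q = 6*0 = 0)
B(L, o) = -4 (B(L, o) = 2*(2*0 + (0 - 1*2)) = 2*(0 + (0 - 2)) = 2*(0 - 2) = 2*(-2) = -4)
B(-2 - 1*(-18), -45) - 1*3889 = -4 - 1*3889 = -4 - 3889 = -3893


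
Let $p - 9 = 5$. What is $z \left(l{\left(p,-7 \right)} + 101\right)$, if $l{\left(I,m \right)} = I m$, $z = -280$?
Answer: $-840$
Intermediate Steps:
$p = 14$ ($p = 9 + 5 = 14$)
$z \left(l{\left(p,-7 \right)} + 101\right) = - 280 \left(14 \left(-7\right) + 101\right) = - 280 \left(-98 + 101\right) = \left(-280\right) 3 = -840$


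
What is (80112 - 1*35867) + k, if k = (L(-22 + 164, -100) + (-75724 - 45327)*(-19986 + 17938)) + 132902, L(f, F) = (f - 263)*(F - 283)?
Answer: 248135938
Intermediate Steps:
L(f, F) = (-283 + F)*(-263 + f) (L(f, F) = (-263 + f)*(-283 + F) = (-283 + F)*(-263 + f))
k = 248091693 (k = ((74429 - 283*(-22 + 164) - 263*(-100) - 100*(-22 + 164)) + (-75724 - 45327)*(-19986 + 17938)) + 132902 = ((74429 - 283*142 + 26300 - 100*142) - 121051*(-2048)) + 132902 = ((74429 - 40186 + 26300 - 14200) + 247912448) + 132902 = (46343 + 247912448) + 132902 = 247958791 + 132902 = 248091693)
(80112 - 1*35867) + k = (80112 - 1*35867) + 248091693 = (80112 - 35867) + 248091693 = 44245 + 248091693 = 248135938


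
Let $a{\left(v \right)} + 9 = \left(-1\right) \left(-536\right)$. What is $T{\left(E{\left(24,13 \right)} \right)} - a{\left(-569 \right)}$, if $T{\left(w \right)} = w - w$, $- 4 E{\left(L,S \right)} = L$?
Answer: $-527$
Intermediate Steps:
$E{\left(L,S \right)} = - \frac{L}{4}$
$T{\left(w \right)} = 0$
$a{\left(v \right)} = 527$ ($a{\left(v \right)} = -9 - -536 = -9 + 536 = 527$)
$T{\left(E{\left(24,13 \right)} \right)} - a{\left(-569 \right)} = 0 - 527 = -527$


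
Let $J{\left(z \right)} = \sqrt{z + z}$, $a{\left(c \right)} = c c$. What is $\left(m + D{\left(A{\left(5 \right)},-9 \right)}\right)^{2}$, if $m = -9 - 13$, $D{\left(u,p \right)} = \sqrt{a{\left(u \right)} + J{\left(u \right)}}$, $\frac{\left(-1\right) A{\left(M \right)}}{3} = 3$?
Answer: $\left(22 - \sqrt{3} \sqrt{27 + i \sqrt{2}}\right)^{2} \approx 168.86 - 6.1247 i$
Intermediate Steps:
$a{\left(c \right)} = c^{2}$
$A{\left(M \right)} = -9$ ($A{\left(M \right)} = \left(-3\right) 3 = -9$)
$J{\left(z \right)} = \sqrt{2} \sqrt{z}$ ($J{\left(z \right)} = \sqrt{2 z} = \sqrt{2} \sqrt{z}$)
$D{\left(u,p \right)} = \sqrt{u^{2} + \sqrt{2} \sqrt{u}}$
$m = -22$
$\left(m + D{\left(A{\left(5 \right)},-9 \right)}\right)^{2} = \left(-22 + \sqrt{\left(-9\right)^{2} + \sqrt{2} \sqrt{-9}}\right)^{2} = \left(-22 + \sqrt{81 + \sqrt{2} \cdot 3 i}\right)^{2} = \left(-22 + \sqrt{81 + 3 i \sqrt{2}}\right)^{2}$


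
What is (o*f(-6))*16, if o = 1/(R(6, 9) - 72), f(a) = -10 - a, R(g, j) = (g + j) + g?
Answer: 64/51 ≈ 1.2549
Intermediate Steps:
R(g, j) = j + 2*g
o = -1/51 (o = 1/((9 + 2*6) - 72) = 1/((9 + 12) - 72) = 1/(21 - 72) = 1/(-51) = -1/51 ≈ -0.019608)
(o*f(-6))*16 = -(-10 - 1*(-6))/51*16 = -(-10 + 6)/51*16 = -1/51*(-4)*16 = (4/51)*16 = 64/51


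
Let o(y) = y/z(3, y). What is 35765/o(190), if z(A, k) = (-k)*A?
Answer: -107295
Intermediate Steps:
z(A, k) = -A*k
o(y) = -⅓ (o(y) = y/((-1*3*y)) = y/((-3*y)) = y*(-1/(3*y)) = -⅓)
35765/o(190) = 35765/(-⅓) = 35765*(-3) = -107295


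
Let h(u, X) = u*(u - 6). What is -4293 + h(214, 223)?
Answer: 40219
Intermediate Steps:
h(u, X) = u*(-6 + u)
-4293 + h(214, 223) = -4293 + 214*(-6 + 214) = -4293 + 214*208 = -4293 + 44512 = 40219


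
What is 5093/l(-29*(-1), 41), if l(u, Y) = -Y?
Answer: -5093/41 ≈ -124.22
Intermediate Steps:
5093/l(-29*(-1), 41) = 5093/((-1*41)) = 5093/(-41) = 5093*(-1/41) = -5093/41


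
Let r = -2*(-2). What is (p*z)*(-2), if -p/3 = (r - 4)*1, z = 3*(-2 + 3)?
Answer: 0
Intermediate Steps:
r = 4
z = 3 (z = 3*1 = 3)
p = 0 (p = -3*(4 - 4) = -0 = -3*0 = 0)
(p*z)*(-2) = (0*3)*(-2) = 0*(-2) = 0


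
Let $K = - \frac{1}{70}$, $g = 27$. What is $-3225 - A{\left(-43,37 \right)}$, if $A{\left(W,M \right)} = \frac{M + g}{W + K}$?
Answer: $- \frac{9705995}{3011} \approx -3223.5$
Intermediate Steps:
$K = - \frac{1}{70}$ ($K = \left(-1\right) \frac{1}{70} = - \frac{1}{70} \approx -0.014286$)
$A{\left(W,M \right)} = \frac{27 + M}{- \frac{1}{70} + W}$ ($A{\left(W,M \right)} = \frac{M + 27}{W - \frac{1}{70}} = \frac{27 + M}{- \frac{1}{70} + W}$)
$-3225 - A{\left(-43,37 \right)} = -3225 - \frac{70 \left(27 + 37\right)}{-1 + 70 \left(-43\right)} = -3225 - 70 \frac{1}{-1 - 3010} \cdot 64 = -3225 - 70 \frac{1}{-3011} \cdot 64 = -3225 - 70 \left(- \frac{1}{3011}\right) 64 = -3225 - - \frac{4480}{3011} = -3225 + \frac{4480}{3011} = - \frac{9705995}{3011}$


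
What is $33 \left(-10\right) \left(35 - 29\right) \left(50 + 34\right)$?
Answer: $-166320$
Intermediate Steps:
$33 \left(-10\right) \left(35 - 29\right) \left(50 + 34\right) = - 330 \cdot 6 \cdot 84 = \left(-330\right) 504 = -166320$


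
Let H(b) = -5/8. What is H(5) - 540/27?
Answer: -165/8 ≈ -20.625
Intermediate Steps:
H(b) = -5/8 (H(b) = -5*⅛ = -5/8)
H(5) - 540/27 = -5/8 - 540/27 = -5/8 - 20*1 = -5/8 - 20 = -165/8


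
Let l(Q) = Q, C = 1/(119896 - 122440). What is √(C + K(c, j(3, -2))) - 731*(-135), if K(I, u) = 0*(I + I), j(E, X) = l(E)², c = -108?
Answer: 98685 + I*√159/636 ≈ 98685.0 + 0.019826*I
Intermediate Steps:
C = -1/2544 (C = 1/(-2544) = -1/2544 ≈ -0.00039308)
j(E, X) = E²
K(I, u) = 0 (K(I, u) = 0*(2*I) = 0)
√(C + K(c, j(3, -2))) - 731*(-135) = √(-1/2544 + 0) - 731*(-135) = √(-1/2544) - 1*(-98685) = I*√159/636 + 98685 = 98685 + I*√159/636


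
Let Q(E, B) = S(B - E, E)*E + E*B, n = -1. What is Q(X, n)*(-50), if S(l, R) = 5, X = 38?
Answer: -7600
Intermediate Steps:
Q(E, B) = 5*E + B*E (Q(E, B) = 5*E + E*B = 5*E + B*E)
Q(X, n)*(-50) = (38*(5 - 1))*(-50) = (38*4)*(-50) = 152*(-50) = -7600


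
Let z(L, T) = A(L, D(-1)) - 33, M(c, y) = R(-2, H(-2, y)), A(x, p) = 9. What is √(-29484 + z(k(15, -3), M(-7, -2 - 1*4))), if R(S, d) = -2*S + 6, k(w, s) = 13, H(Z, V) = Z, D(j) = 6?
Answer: 2*I*√7377 ≈ 171.78*I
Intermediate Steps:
R(S, d) = 6 - 2*S
M(c, y) = 10 (M(c, y) = 6 - 2*(-2) = 6 + 4 = 10)
z(L, T) = -24 (z(L, T) = 9 - 33 = -24)
√(-29484 + z(k(15, -3), M(-7, -2 - 1*4))) = √(-29484 - 24) = √(-29508) = 2*I*√7377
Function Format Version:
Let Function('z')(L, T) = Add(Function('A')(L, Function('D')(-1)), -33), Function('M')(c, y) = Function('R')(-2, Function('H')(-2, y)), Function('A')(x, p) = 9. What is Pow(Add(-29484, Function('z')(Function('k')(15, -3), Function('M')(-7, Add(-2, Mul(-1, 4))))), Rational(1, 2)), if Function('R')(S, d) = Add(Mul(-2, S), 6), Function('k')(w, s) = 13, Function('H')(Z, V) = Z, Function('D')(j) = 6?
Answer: Mul(2, I, Pow(7377, Rational(1, 2))) ≈ Mul(171.78, I)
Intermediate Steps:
Function('R')(S, d) = Add(6, Mul(-2, S))
Function('M')(c, y) = 10 (Function('M')(c, y) = Add(6, Mul(-2, -2)) = Add(6, 4) = 10)
Function('z')(L, T) = -24 (Function('z')(L, T) = Add(9, -33) = -24)
Pow(Add(-29484, Function('z')(Function('k')(15, -3), Function('M')(-7, Add(-2, Mul(-1, 4))))), Rational(1, 2)) = Pow(Add(-29484, -24), Rational(1, 2)) = Pow(-29508, Rational(1, 2)) = Mul(2, I, Pow(7377, Rational(1, 2)))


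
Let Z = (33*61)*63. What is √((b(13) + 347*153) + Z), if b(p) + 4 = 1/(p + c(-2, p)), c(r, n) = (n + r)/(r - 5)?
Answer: √71962435/20 ≈ 424.15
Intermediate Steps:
Z = 126819 (Z = 2013*63 = 126819)
c(r, n) = (n + r)/(-5 + r)
b(p) = -4 + 1/(2/7 + 6*p/7) (b(p) = -4 + 1/(p + (p - 2)/(-5 - 2)) = -4 + 1/(p + (-2 + p)/(-7)) = -4 + 1/(p - (-2 + p)/7) = -4 + 1/(p + (2/7 - p/7)) = -4 + 1/(2/7 + 6*p/7))
√((b(13) + 347*153) + Z) = √(((-1 - 24*13)/(2*(1 + 3*13)) + 347*153) + 126819) = √(((-1 - 312)/(2*(1 + 39)) + 53091) + 126819) = √(((½)*(-313)/40 + 53091) + 126819) = √(((½)*(1/40)*(-313) + 53091) + 126819) = √((-313/80 + 53091) + 126819) = √(4246967/80 + 126819) = √(14392487/80) = √71962435/20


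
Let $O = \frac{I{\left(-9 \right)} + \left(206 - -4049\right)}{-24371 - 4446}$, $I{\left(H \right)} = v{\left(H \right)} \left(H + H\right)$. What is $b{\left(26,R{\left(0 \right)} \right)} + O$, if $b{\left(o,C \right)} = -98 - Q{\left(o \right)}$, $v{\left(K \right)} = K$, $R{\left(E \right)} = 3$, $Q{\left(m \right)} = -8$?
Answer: $- \frac{2597947}{28817} \approx -90.153$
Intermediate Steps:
$I{\left(H \right)} = 2 H^{2}$ ($I{\left(H \right)} = H \left(H + H\right) = H 2 H = 2 H^{2}$)
$b{\left(o,C \right)} = -90$ ($b{\left(o,C \right)} = -98 - -8 = -98 + 8 = -90$)
$O = - \frac{4417}{28817}$ ($O = \frac{2 \left(-9\right)^{2} + \left(206 - -4049\right)}{-24371 - 4446} = \frac{2 \cdot 81 + \left(206 + 4049\right)}{-28817} = \left(162 + 4255\right) \left(- \frac{1}{28817}\right) = 4417 \left(- \frac{1}{28817}\right) = - \frac{4417}{28817} \approx -0.15328$)
$b{\left(26,R{\left(0 \right)} \right)} + O = -90 - \frac{4417}{28817} = - \frac{2597947}{28817}$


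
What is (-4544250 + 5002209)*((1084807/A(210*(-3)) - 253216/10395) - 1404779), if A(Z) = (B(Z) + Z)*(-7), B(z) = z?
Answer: -62411609220317521/97020 ≈ -6.4329e+11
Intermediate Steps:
A(Z) = -14*Z (A(Z) = (Z + Z)*(-7) = (2*Z)*(-7) = -14*Z)
(-4544250 + 5002209)*((1084807/A(210*(-3)) - 253216/10395) - 1404779) = (-4544250 + 5002209)*((1084807/((-2940*(-3))) - 253216/10395) - 1404779) = 457959*((1084807/((-14*(-630))) - 253216*1/10395) - 1404779) = 457959*((1084807/8820 - 253216/10395) - 1404779) = 457959*(28708583/291060 - 1404779) = 457959*(-408846267157/291060) = -62411609220317521/97020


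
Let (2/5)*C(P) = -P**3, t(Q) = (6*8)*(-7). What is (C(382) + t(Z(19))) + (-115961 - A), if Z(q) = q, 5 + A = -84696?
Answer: -139389016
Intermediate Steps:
A = -84701 (A = -5 - 84696 = -84701)
t(Q) = -336 (t(Q) = 48*(-7) = -336)
C(P) = -5*P**3/2 (C(P) = 5*(-P**3)/2 = -5*P**3/2)
(C(382) + t(Z(19))) + (-115961 - A) = (-5/2*382**3 - 336) + (-115961 - 1*(-84701)) = (-5/2*55742968 - 336) + (-115961 + 84701) = (-139357420 - 336) - 31260 = -139357756 - 31260 = -139389016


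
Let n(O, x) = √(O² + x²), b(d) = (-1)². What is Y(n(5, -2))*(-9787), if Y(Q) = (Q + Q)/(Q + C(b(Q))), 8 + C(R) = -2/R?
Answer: 567646/71 + 195740*√29/71 ≈ 22841.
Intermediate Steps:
b(d) = 1
C(R) = -8 - 2/R
Y(Q) = 2*Q/(-10 + Q) (Y(Q) = (Q + Q)/(Q + (-8 - 2/1)) = (2*Q)/(Q + (-8 - 2*1)) = (2*Q)/(Q + (-8 - 2)) = (2*Q)/(Q - 10) = (2*Q)/(-10 + Q) = 2*Q/(-10 + Q))
Y(n(5, -2))*(-9787) = (2*√(5² + (-2)²)/(-10 + √(5² + (-2)²)))*(-9787) = (2*√(25 + 4)/(-10 + √(25 + 4)))*(-9787) = (2*√29/(-10 + √29))*(-9787) = -19574*√29/(-10 + √29)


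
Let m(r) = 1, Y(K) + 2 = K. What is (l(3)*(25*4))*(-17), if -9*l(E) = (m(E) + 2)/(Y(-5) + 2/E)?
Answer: -1700/19 ≈ -89.474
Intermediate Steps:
Y(K) = -2 + K
l(E) = -1/(3*(-7 + 2/E)) (l(E) = -(1 + 2)/(9*((-2 - 5) + 2/E)) = -1/(3*(-7 + 2/E)))
(l(3)*(25*4))*(-17) = (((⅓)*3/(-2 + 7*3))*(25*4))*(-17) = (((⅓)*3/(-2 + 21))*100)*(-17) = (((⅓)*3/19)*100)*(-17) = (((⅓)*3*(1/19))*100)*(-17) = ((1/19)*100)*(-17) = (100/19)*(-17) = -1700/19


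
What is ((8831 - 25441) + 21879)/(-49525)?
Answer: -5269/49525 ≈ -0.10639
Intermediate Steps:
((8831 - 25441) + 21879)/(-49525) = (-16610 + 21879)*(-1/49525) = 5269*(-1/49525) = -5269/49525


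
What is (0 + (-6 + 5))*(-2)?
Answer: 2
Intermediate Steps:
(0 + (-6 + 5))*(-2) = (0 - 1)*(-2) = -1*(-2) = 2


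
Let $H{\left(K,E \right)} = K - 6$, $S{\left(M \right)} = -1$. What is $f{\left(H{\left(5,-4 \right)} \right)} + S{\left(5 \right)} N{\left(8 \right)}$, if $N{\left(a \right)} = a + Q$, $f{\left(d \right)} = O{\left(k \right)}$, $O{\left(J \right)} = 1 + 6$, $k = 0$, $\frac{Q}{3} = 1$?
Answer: $-4$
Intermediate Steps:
$Q = 3$ ($Q = 3 \cdot 1 = 3$)
$H{\left(K,E \right)} = -6 + K$ ($H{\left(K,E \right)} = K - 6 = -6 + K$)
$O{\left(J \right)} = 7$
$f{\left(d \right)} = 7$
$N{\left(a \right)} = 3 + a$ ($N{\left(a \right)} = a + 3 = 3 + a$)
$f{\left(H{\left(5,-4 \right)} \right)} + S{\left(5 \right)} N{\left(8 \right)} = 7 - \left(3 + 8\right) = 7 - 11 = -4$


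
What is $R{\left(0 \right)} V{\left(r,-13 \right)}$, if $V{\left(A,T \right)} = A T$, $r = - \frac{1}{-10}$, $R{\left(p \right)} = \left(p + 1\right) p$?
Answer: $0$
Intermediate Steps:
$R{\left(p \right)} = p \left(1 + p\right)$ ($R{\left(p \right)} = \left(1 + p\right) p = p \left(1 + p\right)$)
$r = \frac{1}{10}$ ($r = \left(-1\right) \left(- \frac{1}{10}\right) = \frac{1}{10} \approx 0.1$)
$R{\left(0 \right)} V{\left(r,-13 \right)} = 0 \left(1 + 0\right) \frac{1}{10} \left(-13\right) = 0 \cdot 1 \left(- \frac{13}{10}\right) = 0 \left(- \frac{13}{10}\right) = 0$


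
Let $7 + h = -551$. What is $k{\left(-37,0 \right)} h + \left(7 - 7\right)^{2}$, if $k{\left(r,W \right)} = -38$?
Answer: $21204$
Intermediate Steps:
$h = -558$ ($h = -7 - 551 = -558$)
$k{\left(-37,0 \right)} h + \left(7 - 7\right)^{2} = \left(-38\right) \left(-558\right) + \left(7 - 7\right)^{2} = 21204 + 0^{2} = 21204 + 0 = 21204$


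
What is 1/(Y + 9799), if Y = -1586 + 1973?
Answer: 1/10186 ≈ 9.8174e-5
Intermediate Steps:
Y = 387
1/(Y + 9799) = 1/(387 + 9799) = 1/10186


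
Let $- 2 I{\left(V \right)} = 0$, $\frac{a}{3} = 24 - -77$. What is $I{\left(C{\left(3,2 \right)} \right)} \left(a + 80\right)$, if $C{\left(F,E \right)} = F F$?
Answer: $0$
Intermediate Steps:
$C{\left(F,E \right)} = F^{2}$
$a = 303$ ($a = 3 \left(24 - -77\right) = 3 \left(24 + 77\right) = 3 \cdot 101 = 303$)
$I{\left(V \right)} = 0$ ($I{\left(V \right)} = \left(- \frac{1}{2}\right) 0 = 0$)
$I{\left(C{\left(3,2 \right)} \right)} \left(a + 80\right) = 0 \left(303 + 80\right) = 0 \cdot 383 = 0$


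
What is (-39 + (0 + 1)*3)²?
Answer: 1296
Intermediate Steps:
(-39 + (0 + 1)*3)² = (-39 + 1*3)² = (-39 + 3)² = (-36)² = 1296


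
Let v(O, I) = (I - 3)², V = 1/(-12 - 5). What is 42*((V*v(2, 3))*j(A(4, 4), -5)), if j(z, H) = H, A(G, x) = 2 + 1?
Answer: 0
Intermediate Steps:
A(G, x) = 3
V = -1/17 (V = 1/(-17) = -1/17 ≈ -0.058824)
v(O, I) = (-3 + I)²
42*((V*v(2, 3))*j(A(4, 4), -5)) = 42*(-(-3 + 3)²/17*(-5)) = 42*(-1/17*0²*(-5)) = 42*(-1/17*0*(-5)) = 42*(0*(-5)) = 42*0 = 0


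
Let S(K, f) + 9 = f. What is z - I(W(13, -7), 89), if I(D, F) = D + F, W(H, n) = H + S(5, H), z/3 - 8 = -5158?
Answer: -15556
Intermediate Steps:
z = -15450 (z = 24 + 3*(-5158) = 24 - 15474 = -15450)
S(K, f) = -9 + f
W(H, n) = -9 + 2*H (W(H, n) = H + (-9 + H) = -9 + 2*H)
z - I(W(13, -7), 89) = -15450 - ((-9 + 2*13) + 89) = -15450 - ((-9 + 26) + 89) = -15450 - (17 + 89) = -15450 - 1*106 = -15450 - 106 = -15556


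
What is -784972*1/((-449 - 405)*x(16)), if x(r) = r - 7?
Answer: 392486/3843 ≈ 102.13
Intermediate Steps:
x(r) = -7 + r
-784972*1/((-449 - 405)*x(16)) = -784972*1/((-449 - 405)*(-7 + 16)) = -784972/((-854*9)) = -784972/(-7686) = -784972*(-1/7686) = 392486/3843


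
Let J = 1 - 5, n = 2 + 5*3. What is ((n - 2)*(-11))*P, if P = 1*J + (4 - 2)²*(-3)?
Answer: 2640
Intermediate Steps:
n = 17 (n = 2 + 15 = 17)
J = -4
P = -16 (P = 1*(-4) + (4 - 2)²*(-3) = -4 + 2²*(-3) = -4 + 4*(-3) = -4 - 12 = -16)
((n - 2)*(-11))*P = ((17 - 2)*(-11))*(-16) = (15*(-11))*(-16) = -165*(-16) = 2640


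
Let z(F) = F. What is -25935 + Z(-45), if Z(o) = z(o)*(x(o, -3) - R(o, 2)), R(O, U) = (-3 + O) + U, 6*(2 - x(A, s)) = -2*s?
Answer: -28050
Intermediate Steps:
x(A, s) = 2 + s/3 (x(A, s) = 2 - (-1)*s/3 = 2 + s/3)
R(O, U) = -3 + O + U
Z(o) = o*(2 - o) (Z(o) = o*((2 + (⅓)*(-3)) - (-3 + o + 2)) = o*((2 - 1) - (-1 + o)) = o*(1 + (1 - o)) = o*(2 - o))
-25935 + Z(-45) = -25935 - 45*(2 - 1*(-45)) = -25935 - 45*(2 + 45) = -25935 - 45*47 = -25935 - 2115 = -28050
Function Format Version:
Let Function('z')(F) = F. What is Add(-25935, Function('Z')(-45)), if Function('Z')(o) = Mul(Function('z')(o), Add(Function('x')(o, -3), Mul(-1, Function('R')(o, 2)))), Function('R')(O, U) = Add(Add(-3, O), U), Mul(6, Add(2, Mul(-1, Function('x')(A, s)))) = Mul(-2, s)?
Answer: -28050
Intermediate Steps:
Function('x')(A, s) = Add(2, Mul(Rational(1, 3), s)) (Function('x')(A, s) = Add(2, Mul(Rational(-1, 6), Mul(-2, s))) = Add(2, Mul(Rational(1, 3), s)))
Function('R')(O, U) = Add(-3, O, U)
Function('Z')(o) = Mul(o, Add(2, Mul(-1, o))) (Function('Z')(o) = Mul(o, Add(Add(2, Mul(Rational(1, 3), -3)), Mul(-1, Add(-3, o, 2)))) = Mul(o, Add(Add(2, -1), Mul(-1, Add(-1, o)))) = Mul(o, Add(1, Add(1, Mul(-1, o)))) = Mul(o, Add(2, Mul(-1, o))))
Add(-25935, Function('Z')(-45)) = Add(-25935, Mul(-45, Add(2, Mul(-1, -45)))) = Add(-25935, Mul(-45, Add(2, 45))) = Add(-25935, Mul(-45, 47)) = Add(-25935, -2115) = -28050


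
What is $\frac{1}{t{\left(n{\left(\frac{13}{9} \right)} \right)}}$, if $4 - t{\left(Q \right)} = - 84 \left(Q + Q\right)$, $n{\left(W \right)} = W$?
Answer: $\frac{3}{740} \approx 0.0040541$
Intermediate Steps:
$t{\left(Q \right)} = 4 + 168 Q$ ($t{\left(Q \right)} = 4 - - 84 \left(Q + Q\right) = 4 - - 84 \cdot 2 Q = 4 - - 168 Q = 4 + 168 Q$)
$\frac{1}{t{\left(n{\left(\frac{13}{9} \right)} \right)}} = \frac{1}{4 + 168 \cdot \frac{13}{9}} = \frac{1}{4 + \frac{728}{3}} = \frac{1}{\frac{740}{3}} = \frac{3}{740}$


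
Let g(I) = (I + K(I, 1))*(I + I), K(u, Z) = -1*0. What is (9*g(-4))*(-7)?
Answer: -2016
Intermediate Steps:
K(u, Z) = 0
g(I) = 2*I² (g(I) = (I + 0)*(I + I) = I*(2*I) = 2*I²)
(9*g(-4))*(-7) = (9*(2*(-4)²))*(-7) = (9*(2*16))*(-7) = (9*32)*(-7) = 288*(-7) = -2016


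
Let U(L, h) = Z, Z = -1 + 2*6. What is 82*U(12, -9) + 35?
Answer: 937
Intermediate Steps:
Z = 11 (Z = -1 + 12 = 11)
U(L, h) = 11
82*U(12, -9) + 35 = 82*11 + 35 = 902 + 35 = 937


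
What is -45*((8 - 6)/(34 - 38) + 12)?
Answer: -1035/2 ≈ -517.50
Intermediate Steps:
-45*((8 - 6)/(34 - 38) + 12) = -45*(2/(-4) + 12) = -45*(2*(-¼) + 12) = -45*(-½ + 12) = -45*23/2 = -1035/2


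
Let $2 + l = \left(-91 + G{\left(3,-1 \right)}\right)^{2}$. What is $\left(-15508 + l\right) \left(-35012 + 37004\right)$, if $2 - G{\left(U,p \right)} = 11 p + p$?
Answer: $-19085352$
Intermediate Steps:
$G{\left(U,p \right)} = 2 - 12 p$ ($G{\left(U,p \right)} = 2 - \left(11 p + p\right) = 2 - 12 p$)
$l = 5927$ ($l = -2 + \left(-91 + \left(2 - -12\right)\right)^{2} = -2 + \left(-91 + \left(2 + 12\right)\right)^{2} = -2 + \left(-91 + 14\right)^{2} = -2 + \left(-77\right)^{2} = -2 + 5929 = 5927$)
$\left(-15508 + l\right) \left(-35012 + 37004\right) = \left(-15508 + 5927\right) \left(-35012 + 37004\right) = \left(-9581\right) 1992 = -19085352$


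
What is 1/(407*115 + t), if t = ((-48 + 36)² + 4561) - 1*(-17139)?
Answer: 1/68649 ≈ 1.4567e-5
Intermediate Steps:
t = 21844 (t = ((-12)² + 4561) + 17139 = (144 + 4561) + 17139 = 4705 + 17139 = 21844)
1/(407*115 + t) = 1/(407*115 + 21844) = 1/(46805 + 21844) = 1/68649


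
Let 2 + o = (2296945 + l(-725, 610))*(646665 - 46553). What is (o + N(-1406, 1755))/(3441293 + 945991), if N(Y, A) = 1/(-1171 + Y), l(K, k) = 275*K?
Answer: 3243868143038525/11306030868 ≈ 2.8692e+5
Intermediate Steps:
o = 1258776927838 (o = -2 + (2296945 + 275*(-725))*(646665 - 46553) = -2 + (2296945 - 199375)*600112 = -2 + 2097570*600112 = -2 + 1258776927840 = 1258776927838)
(o + N(-1406, 1755))/(3441293 + 945991) = (1258776927838 + 1/(-1171 - 1406))/(3441293 + 945991) = (1258776927838 + 1/(-2577))/4387284 = (1258776927838 - 1/2577)*(1/4387284) = (3243868143038525/2577)*(1/4387284) = 3243868143038525/11306030868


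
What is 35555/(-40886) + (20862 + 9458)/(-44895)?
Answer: -567181049/367115394 ≈ -1.5450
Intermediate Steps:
35555/(-40886) + (20862 + 9458)/(-44895) = 35555*(-1/40886) + 30320*(-1/44895) = -35555/40886 - 6064/8979 = -567181049/367115394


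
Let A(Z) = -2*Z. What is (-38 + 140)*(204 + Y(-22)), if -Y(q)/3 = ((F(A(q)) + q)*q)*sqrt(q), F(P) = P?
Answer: 20808 + 148104*I*sqrt(22) ≈ 20808.0 + 6.9467e+5*I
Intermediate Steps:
Y(q) = 3*q**(5/2) (Y(q) = -3*(-2*q + q)*q*sqrt(q) = -3*(-q)*q*sqrt(q) = -3*(-q**2)*sqrt(q) = -(-3)*q**(5/2) = 3*q**(5/2))
(-38 + 140)*(204 + Y(-22)) = (-38 + 140)*(204 + 3*(-22)**(5/2)) = 102*(204 + 3*(484*I*sqrt(22))) = 102*(204 + 1452*I*sqrt(22)) = 20808 + 148104*I*sqrt(22)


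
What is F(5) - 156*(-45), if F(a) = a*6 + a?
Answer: 7055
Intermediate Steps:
F(a) = 7*a (F(a) = 6*a + a = 7*a)
F(5) - 156*(-45) = 7*5 - 156*(-45) = 35 + 7020 = 7055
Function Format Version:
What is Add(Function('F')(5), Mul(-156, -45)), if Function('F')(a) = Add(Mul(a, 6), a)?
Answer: 7055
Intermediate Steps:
Function('F')(a) = Mul(7, a) (Function('F')(a) = Add(Mul(6, a), a) = Mul(7, a))
Add(Function('F')(5), Mul(-156, -45)) = Add(Mul(7, 5), Mul(-156, -45)) = Add(35, 7020) = 7055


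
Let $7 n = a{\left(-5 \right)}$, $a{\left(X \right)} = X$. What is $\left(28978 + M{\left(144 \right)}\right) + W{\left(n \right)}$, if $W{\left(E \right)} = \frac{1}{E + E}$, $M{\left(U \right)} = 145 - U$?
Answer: $\frac{289783}{10} \approx 28978.0$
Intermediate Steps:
$n = - \frac{5}{7}$ ($n = \frac{1}{7} \left(-5\right) = - \frac{5}{7} \approx -0.71429$)
$W{\left(E \right)} = \frac{1}{2 E}$
$\left(28978 + M{\left(144 \right)}\right) + W{\left(n \right)} = \left(28978 + \left(145 - 144\right)\right) + \frac{1}{2 \left(- \frac{5}{7}\right)} = \left(28978 + \left(145 - 144\right)\right) + \frac{1}{2} \left(- \frac{7}{5}\right) = \left(28978 + 1\right) - \frac{7}{10} = 28979 - \frac{7}{10} = \frac{289783}{10}$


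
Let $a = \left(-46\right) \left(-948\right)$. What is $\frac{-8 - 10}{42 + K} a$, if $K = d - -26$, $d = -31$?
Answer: $- \frac{784944}{37} \approx -21215.0$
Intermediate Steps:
$a = 43608$
$K = -5$ ($K = -31 - -26 = -31 + 26 = -5$)
$\frac{-8 - 10}{42 + K} a = \frac{-8 - 10}{42 - 5} \cdot 43608 = - \frac{18}{37} \cdot 43608 = \left(-18\right) \frac{1}{37} \cdot 43608 = \left(- \frac{18}{37}\right) 43608 = - \frac{784944}{37}$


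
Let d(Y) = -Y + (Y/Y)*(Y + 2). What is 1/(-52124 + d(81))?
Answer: -1/52122 ≈ -1.9186e-5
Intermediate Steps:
d(Y) = 2 (d(Y) = -Y + 1*(2 + Y) = -Y + (2 + Y) = 2)
1/(-52124 + d(81)) = 1/(-52124 + 2) = 1/(-52122) = -1/52122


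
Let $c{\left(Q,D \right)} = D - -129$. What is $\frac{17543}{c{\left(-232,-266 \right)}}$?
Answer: $- \frac{17543}{137} \approx -128.05$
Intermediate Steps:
$c{\left(Q,D \right)} = 129 + D$ ($c{\left(Q,D \right)} = D + 129 = 129 + D$)
$\frac{17543}{c{\left(-232,-266 \right)}} = \frac{17543}{129 - 266} = \frac{17543}{-137} = 17543 \left(- \frac{1}{137}\right) = - \frac{17543}{137}$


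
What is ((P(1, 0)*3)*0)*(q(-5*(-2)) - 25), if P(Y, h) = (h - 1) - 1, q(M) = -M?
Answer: 0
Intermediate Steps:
P(Y, h) = -2 + h (P(Y, h) = (-1 + h) - 1 = -2 + h)
((P(1, 0)*3)*0)*(q(-5*(-2)) - 25) = (((-2 + 0)*3)*0)*(-(-5)*(-2) - 25) = (-2*3*0)*(-1*10 - 25) = (-6*0)*(-10 - 25) = 0*(-35) = 0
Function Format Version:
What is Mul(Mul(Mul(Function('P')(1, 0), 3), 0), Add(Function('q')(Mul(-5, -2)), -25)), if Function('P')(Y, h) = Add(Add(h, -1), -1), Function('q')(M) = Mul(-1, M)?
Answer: 0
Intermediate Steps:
Function('P')(Y, h) = Add(-2, h) (Function('P')(Y, h) = Add(Add(-1, h), -1) = Add(-2, h))
Mul(Mul(Mul(Function('P')(1, 0), 3), 0), Add(Function('q')(Mul(-5, -2)), -25)) = Mul(Mul(Mul(Add(-2, 0), 3), 0), Add(Mul(-1, Mul(-5, -2)), -25)) = Mul(Mul(Mul(-2, 3), 0), Add(Mul(-1, 10), -25)) = Mul(Mul(-6, 0), Add(-10, -25)) = Mul(0, -35) = 0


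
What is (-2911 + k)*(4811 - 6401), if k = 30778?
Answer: -44308530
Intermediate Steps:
(-2911 + k)*(4811 - 6401) = (-2911 + 30778)*(4811 - 6401) = 27867*(-1590) = -44308530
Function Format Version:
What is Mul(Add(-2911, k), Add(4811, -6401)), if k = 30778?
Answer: -44308530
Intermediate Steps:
Mul(Add(-2911, k), Add(4811, -6401)) = Mul(Add(-2911, 30778), Add(4811, -6401)) = Mul(27867, -1590) = -44308530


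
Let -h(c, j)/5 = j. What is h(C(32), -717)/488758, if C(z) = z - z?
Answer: 3585/488758 ≈ 0.0073349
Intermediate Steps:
C(z) = 0
h(c, j) = -5*j
h(C(32), -717)/488758 = -5*(-717)/488758 = 3585*(1/488758) = 3585/488758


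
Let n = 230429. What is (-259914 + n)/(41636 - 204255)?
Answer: 29485/162619 ≈ 0.18131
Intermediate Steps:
(-259914 + n)/(41636 - 204255) = (-259914 + 230429)/(41636 - 204255) = -29485/(-162619) = -29485*(-1/162619) = 29485/162619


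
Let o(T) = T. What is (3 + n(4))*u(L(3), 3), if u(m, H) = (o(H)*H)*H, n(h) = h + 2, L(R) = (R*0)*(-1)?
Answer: 243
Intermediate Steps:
L(R) = 0 (L(R) = 0*(-1) = 0)
n(h) = 2 + h
u(m, H) = H**3 (u(m, H) = (H*H)*H = H**2*H = H**3)
(3 + n(4))*u(L(3), 3) = (3 + (2 + 4))*3**3 = (3 + 6)*27 = 9*27 = 243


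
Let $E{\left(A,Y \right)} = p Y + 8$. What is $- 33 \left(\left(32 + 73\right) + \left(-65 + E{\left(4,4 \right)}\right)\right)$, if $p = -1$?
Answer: $-1452$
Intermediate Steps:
$E{\left(A,Y \right)} = 8 - Y$ ($E{\left(A,Y \right)} = - Y + 8 = 8 - Y$)
$- 33 \left(\left(32 + 73\right) + \left(-65 + E{\left(4,4 \right)}\right)\right) = - 33 \left(\left(32 + 73\right) + \left(-65 + \left(8 - 4\right)\right)\right) = - 33 \left(105 + \left(-65 + \left(8 - 4\right)\right)\right) = - 33 \left(105 + \left(-65 + 4\right)\right) = - 33 \left(105 - 61\right) = \left(-33\right) 44 = -1452$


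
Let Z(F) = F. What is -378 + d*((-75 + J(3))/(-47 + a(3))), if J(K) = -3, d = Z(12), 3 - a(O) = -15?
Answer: -10026/29 ≈ -345.72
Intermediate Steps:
a(O) = 18 (a(O) = 3 - 1*(-15) = 3 + 15 = 18)
d = 12
-378 + d*((-75 + J(3))/(-47 + a(3))) = -378 + 12*((-75 - 3)/(-47 + 18)) = -378 + 12*(-78/(-29)) = -378 + 12*(-78*(-1/29)) = -378 + 12*(78/29) = -378 + 936/29 = -10026/29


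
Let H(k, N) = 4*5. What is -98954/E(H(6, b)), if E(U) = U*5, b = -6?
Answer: -49477/50 ≈ -989.54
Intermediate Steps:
H(k, N) = 20
E(U) = 5*U
-98954/E(H(6, b)) = -98954/(5*20) = -98954/100 = -98954*1/100 = -49477/50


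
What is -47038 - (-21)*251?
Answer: -41767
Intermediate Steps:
-47038 - (-21)*251 = -47038 - 1*(-5271) = -47038 + 5271 = -41767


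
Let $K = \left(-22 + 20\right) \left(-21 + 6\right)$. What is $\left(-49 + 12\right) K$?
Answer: $-1110$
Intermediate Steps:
$K = 30$ ($K = \left(-2\right) \left(-15\right) = 30$)
$\left(-49 + 12\right) K = \left(-49 + 12\right) 30 = \left(-37\right) 30 = -1110$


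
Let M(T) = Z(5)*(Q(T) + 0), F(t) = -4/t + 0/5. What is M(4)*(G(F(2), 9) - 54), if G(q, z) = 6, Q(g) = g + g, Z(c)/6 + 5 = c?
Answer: 0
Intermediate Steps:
Z(c) = -30 + 6*c
F(t) = -4/t (F(t) = -4/t + 0*(⅕) = -4/t + 0 = -4/t)
Q(g) = 2*g
M(T) = 0 (M(T) = (-30 + 6*5)*(2*T + 0) = (-30 + 30)*(2*T) = 0*(2*T) = 0)
M(4)*(G(F(2), 9) - 54) = 0*(6 - 54) = 0*(-48) = 0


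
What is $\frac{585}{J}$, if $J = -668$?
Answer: $- \frac{585}{668} \approx -0.87575$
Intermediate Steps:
$\frac{585}{J} = \frac{585}{-668} = 585 \left(- \frac{1}{668}\right) = - \frac{585}{668}$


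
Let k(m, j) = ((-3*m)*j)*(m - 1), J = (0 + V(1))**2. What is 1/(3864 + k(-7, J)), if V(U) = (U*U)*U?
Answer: 1/3696 ≈ 0.00027056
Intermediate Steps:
V(U) = U**3 (V(U) = U**2*U = U**3)
J = 1 (J = (0 + 1**3)**2 = (0 + 1)**2 = 1**2 = 1)
k(m, j) = -3*j*m*(-1 + m) (k(m, j) = (-3*j*m)*(-1 + m) = -3*j*m*(-1 + m))
1/(3864 + k(-7, J)) = 1/(3864 + 3*1*(-7)*(1 - 1*(-7))) = 1/(3864 + 3*1*(-7)*(1 + 7)) = 1/(3864 + 3*1*(-7)*8) = 1/(3864 - 168) = 1/3696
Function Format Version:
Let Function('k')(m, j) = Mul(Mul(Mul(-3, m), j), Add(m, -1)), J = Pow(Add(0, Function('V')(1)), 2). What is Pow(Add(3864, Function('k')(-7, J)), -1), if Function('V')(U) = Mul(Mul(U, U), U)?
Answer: Rational(1, 3696) ≈ 0.00027056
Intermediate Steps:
Function('V')(U) = Pow(U, 3) (Function('V')(U) = Mul(Pow(U, 2), U) = Pow(U, 3))
J = 1 (J = Pow(Add(0, Pow(1, 3)), 2) = Pow(Add(0, 1), 2) = Pow(1, 2) = 1)
Function('k')(m, j) = Mul(-3, j, m, Add(-1, m)) (Function('k')(m, j) = Mul(Mul(-3, j, m), Add(-1, m)) = Mul(-3, j, m, Add(-1, m)))
Pow(Add(3864, Function('k')(-7, J)), -1) = Pow(Add(3864, Mul(3, 1, -7, Add(1, Mul(-1, -7)))), -1) = Pow(Add(3864, Mul(3, 1, -7, Add(1, 7))), -1) = Pow(Add(3864, Mul(3, 1, -7, 8)), -1) = Pow(Add(3864, -168), -1) = Pow(3696, -1) = Rational(1, 3696)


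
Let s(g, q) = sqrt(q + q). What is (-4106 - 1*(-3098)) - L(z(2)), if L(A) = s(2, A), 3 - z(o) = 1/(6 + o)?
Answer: -1008 - sqrt(23)/2 ≈ -1010.4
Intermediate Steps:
z(o) = 3 - 1/(6 + o)
s(g, q) = sqrt(2)*sqrt(q) (s(g, q) = sqrt(2*q) = sqrt(2)*sqrt(q))
L(A) = sqrt(2)*sqrt(A)
(-4106 - 1*(-3098)) - L(z(2)) = (-4106 - 1*(-3098)) - sqrt(2)*sqrt((17 + 3*2)/(6 + 2)) = (-4106 + 3098) - sqrt(2)*sqrt((17 + 6)/8) = -1008 - sqrt(2)*sqrt((1/8)*23) = -1008 - sqrt(2)*sqrt(23/8) = -1008 - sqrt(2)*sqrt(46)/4 = -1008 - sqrt(23)/2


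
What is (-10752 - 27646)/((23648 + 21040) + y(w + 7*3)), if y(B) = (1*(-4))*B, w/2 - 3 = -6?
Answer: -19199/22314 ≈ -0.86040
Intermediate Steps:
w = -6 (w = 6 + 2*(-6) = 6 - 12 = -6)
y(B) = -4*B
(-10752 - 27646)/((23648 + 21040) + y(w + 7*3)) = (-10752 - 27646)/((23648 + 21040) - 4*(-6 + 7*3)) = -38398/(44688 - 4*(-6 + 21)) = -38398/(44688 - 4*15) = -38398/(44688 - 60) = -38398/44628 = -38398*1/44628 = -19199/22314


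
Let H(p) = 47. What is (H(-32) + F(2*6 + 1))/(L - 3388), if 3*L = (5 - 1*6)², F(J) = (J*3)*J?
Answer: -1662/10163 ≈ -0.16353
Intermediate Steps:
F(J) = 3*J² (F(J) = (3*J)*J = 3*J²)
L = ⅓ (L = (5 - 1*6)²/3 = (5 - 6)²/3 = (⅓)*(-1)² = (⅓)*1 = ⅓ ≈ 0.33333)
(H(-32) + F(2*6 + 1))/(L - 3388) = (47 + 3*(2*6 + 1)²)/(⅓ - 3388) = (47 + 3*(12 + 1)²)/(-10163/3) = (47 + 3*13²)*(-3/10163) = (47 + 3*169)*(-3/10163) = (47 + 507)*(-3/10163) = 554*(-3/10163) = -1662/10163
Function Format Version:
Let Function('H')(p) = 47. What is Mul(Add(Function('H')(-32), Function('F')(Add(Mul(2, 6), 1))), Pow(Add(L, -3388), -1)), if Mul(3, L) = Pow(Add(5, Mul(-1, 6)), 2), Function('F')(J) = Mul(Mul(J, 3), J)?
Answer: Rational(-1662, 10163) ≈ -0.16353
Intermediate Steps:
Function('F')(J) = Mul(3, Pow(J, 2)) (Function('F')(J) = Mul(Mul(3, J), J) = Mul(3, Pow(J, 2)))
L = Rational(1, 3) (L = Mul(Rational(1, 3), Pow(Add(5, Mul(-1, 6)), 2)) = Mul(Rational(1, 3), Pow(Add(5, -6), 2)) = Mul(Rational(1, 3), Pow(-1, 2)) = Mul(Rational(1, 3), 1) = Rational(1, 3) ≈ 0.33333)
Mul(Add(Function('H')(-32), Function('F')(Add(Mul(2, 6), 1))), Pow(Add(L, -3388), -1)) = Mul(Add(47, Mul(3, Pow(Add(Mul(2, 6), 1), 2))), Pow(Add(Rational(1, 3), -3388), -1)) = Mul(Add(47, Mul(3, Pow(Add(12, 1), 2))), Pow(Rational(-10163, 3), -1)) = Mul(Add(47, Mul(3, Pow(13, 2))), Rational(-3, 10163)) = Mul(Add(47, Mul(3, 169)), Rational(-3, 10163)) = Mul(Add(47, 507), Rational(-3, 10163)) = Mul(554, Rational(-3, 10163)) = Rational(-1662, 10163)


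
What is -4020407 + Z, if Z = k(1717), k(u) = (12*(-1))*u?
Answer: -4041011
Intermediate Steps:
k(u) = -12*u
Z = -20604 (Z = -12*1717 = -20604)
-4020407 + Z = -4020407 - 20604 = -4041011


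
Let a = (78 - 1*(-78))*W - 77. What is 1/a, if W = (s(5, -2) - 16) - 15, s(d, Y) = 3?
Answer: -1/4445 ≈ -0.00022497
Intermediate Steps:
W = -28 (W = (3 - 16) - 15 = -13 - 15 = -28)
a = -4445 (a = (78 - 1*(-78))*(-28) - 77 = (78 + 78)*(-28) - 77 = 156*(-28) - 77 = -4368 - 77 = -4445)
1/a = 1/(-4445) = -1/4445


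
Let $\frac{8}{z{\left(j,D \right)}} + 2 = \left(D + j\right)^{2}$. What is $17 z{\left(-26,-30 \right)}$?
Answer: $\frac{68}{1567} \approx 0.043395$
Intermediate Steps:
$z{\left(j,D \right)} = \frac{8}{-2 + \left(D + j\right)^{2}}$
$17 z{\left(-26,-30 \right)} = 17 \frac{8}{-2 + \left(-30 - 26\right)^{2}} = 17 \frac{8}{-2 + \left(-56\right)^{2}} = 17 \frac{8}{-2 + 3136} = 17 \cdot \frac{8}{3134} = 17 \cdot 8 \cdot \frac{1}{3134} = 17 \cdot \frac{4}{1567} = \frac{68}{1567}$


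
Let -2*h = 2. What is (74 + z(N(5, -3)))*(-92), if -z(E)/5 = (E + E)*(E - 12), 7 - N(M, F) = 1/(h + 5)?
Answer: -78821/2 ≈ -39411.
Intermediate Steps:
h = -1 (h = -½*2 = -1)
N(M, F) = 27/4 (N(M, F) = 7 - 1/(-1 + 5) = 7 - 1/4 = 7 - 1*¼ = 7 - ¼ = 27/4)
z(E) = -10*E*(-12 + E) (z(E) = -5*(E + E)*(E - 12) = -5*2*E*(-12 + E) = -10*E*(-12 + E))
(74 + z(N(5, -3)))*(-92) = (74 + 10*(27/4)*(12 - 1*27/4))*(-92) = (74 + 10*(27/4)*(12 - 27/4))*(-92) = (74 + 10*(27/4)*(21/4))*(-92) = (74 + 2835/8)*(-92) = (3427/8)*(-92) = -78821/2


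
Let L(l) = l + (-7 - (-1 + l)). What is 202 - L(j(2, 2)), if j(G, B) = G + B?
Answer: 208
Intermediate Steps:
j(G, B) = B + G
L(l) = -6 (L(l) = l + (-7 + (1 - l)) = l + (-6 - l) = -6)
202 - L(j(2, 2)) = 202 - 1*(-6) = 202 + 6 = 208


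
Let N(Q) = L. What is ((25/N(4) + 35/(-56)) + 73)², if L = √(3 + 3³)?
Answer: 1009723/192 + 965*√30/8 ≈ 5919.7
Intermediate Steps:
L = √30 (L = √(3 + 27) = √30 ≈ 5.4772)
N(Q) = √30
((25/N(4) + 35/(-56)) + 73)² = ((25/(√30) + 35/(-56)) + 73)² = ((25*(√30/30) + 35*(-1/56)) + 73)² = ((5*√30/6 - 5/8) + 73)² = ((-5/8 + 5*√30/6) + 73)² = (579/8 + 5*√30/6)²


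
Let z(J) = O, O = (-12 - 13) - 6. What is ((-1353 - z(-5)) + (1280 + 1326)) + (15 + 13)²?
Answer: 2068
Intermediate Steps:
O = -31 (O = -25 - 6 = -31)
z(J) = -31
((-1353 - z(-5)) + (1280 + 1326)) + (15 + 13)² = ((-1353 - 1*(-31)) + (1280 + 1326)) + (15 + 13)² = ((-1353 + 31) + 2606) + 28² = (-1322 + 2606) + 784 = 1284 + 784 = 2068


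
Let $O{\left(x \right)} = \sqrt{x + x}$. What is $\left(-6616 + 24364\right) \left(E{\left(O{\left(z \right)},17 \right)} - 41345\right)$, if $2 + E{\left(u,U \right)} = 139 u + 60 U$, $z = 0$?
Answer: $-715723596$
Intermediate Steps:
$O{\left(x \right)} = \sqrt{2} \sqrt{x}$ ($O{\left(x \right)} = \sqrt{2 x} = \sqrt{2} \sqrt{x}$)
$E{\left(u,U \right)} = -2 + 60 U + 139 u$ ($E{\left(u,U \right)} = -2 + \left(139 u + 60 U\right) = -2 + \left(60 U + 139 u\right) = -2 + 60 U + 139 u$)
$\left(-6616 + 24364\right) \left(E{\left(O{\left(z \right)},17 \right)} - 41345\right) = \left(-6616 + 24364\right) \left(\left(-2 + 60 \cdot 17 + 139 \sqrt{2} \sqrt{0}\right) - 41345\right) = 17748 \left(\left(-2 + 1020 + 139 \sqrt{2} \cdot 0\right) - 41345\right) = 17748 \left(\left(-2 + 1020 + 139 \cdot 0\right) - 41345\right) = 17748 \left(\left(-2 + 1020 + 0\right) - 41345\right) = 17748 \left(1018 - 41345\right) = 17748 \left(-40327\right) = -715723596$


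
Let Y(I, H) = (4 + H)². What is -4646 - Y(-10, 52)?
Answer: -7782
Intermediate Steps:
-4646 - Y(-10, 52) = -4646 - (4 + 52)² = -4646 - 1*56² = -4646 - 1*3136 = -4646 - 3136 = -7782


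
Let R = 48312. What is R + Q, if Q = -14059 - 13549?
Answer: 20704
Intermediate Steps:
Q = -27608
R + Q = 48312 - 27608 = 20704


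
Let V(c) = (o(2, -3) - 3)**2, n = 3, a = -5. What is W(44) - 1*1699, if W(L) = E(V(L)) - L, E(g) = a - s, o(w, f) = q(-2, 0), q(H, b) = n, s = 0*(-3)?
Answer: -1748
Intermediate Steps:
s = 0
q(H, b) = 3
o(w, f) = 3
V(c) = 0 (V(c) = (3 - 3)**2 = 0**2 = 0)
E(g) = -5 (E(g) = -5 - 1*0 = -5 + 0 = -5)
W(L) = -5 - L
W(44) - 1*1699 = (-5 - 1*44) - 1*1699 = (-5 - 44) - 1699 = -49 - 1699 = -1748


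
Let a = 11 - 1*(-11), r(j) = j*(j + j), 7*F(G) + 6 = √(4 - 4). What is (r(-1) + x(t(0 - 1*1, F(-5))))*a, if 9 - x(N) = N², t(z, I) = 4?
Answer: -110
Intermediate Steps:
F(G) = -6/7 (F(G) = -6/7 + √(4 - 4)/7 = -6/7 + √0/7 = -6/7 + (⅐)*0 = -6/7 + 0 = -6/7)
r(j) = 2*j² (r(j) = j*(2*j) = 2*j²)
a = 22 (a = 11 + 11 = 22)
x(N) = 9 - N²
(r(-1) + x(t(0 - 1*1, F(-5))))*a = (2*(-1)² + (9 - 1*4²))*22 = (2*1 + (9 - 1*16))*22 = (2 + (9 - 16))*22 = (2 - 7)*22 = -5*22 = -110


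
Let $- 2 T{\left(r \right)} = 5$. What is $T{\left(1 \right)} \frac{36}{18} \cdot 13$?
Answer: $-65$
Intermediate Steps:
$T{\left(r \right)} = - \frac{5}{2}$ ($T{\left(r \right)} = \left(- \frac{1}{2}\right) 5 = - \frac{5}{2}$)
$T{\left(1 \right)} \frac{36}{18} \cdot 13 = - \frac{5 \cdot \frac{36}{18}}{2} \cdot 13 = - \frac{5 \cdot 36 \cdot \frac{1}{18}}{2} \cdot 13 = \left(- \frac{5}{2}\right) 2 \cdot 13 = \left(-5\right) 13 = -65$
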